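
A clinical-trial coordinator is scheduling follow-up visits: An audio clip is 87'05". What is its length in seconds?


Minutes: 87
Seconds: 5
Convert minutes to seconds: 87 x 60 = 5220
Add remaining seconds: 5220 + 5 = 5225

5225


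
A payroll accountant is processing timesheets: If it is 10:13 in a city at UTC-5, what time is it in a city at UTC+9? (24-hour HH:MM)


Local time: 10:13 at UTC-5 (offset -5h)
Target zone: UTC+9 (offset 9h)
Difference: 9 - (-5) = 14 hours
Calculation: 10 + (14) = 24
Wraparound: (24) mod 24 = 0
Result: 00:13

00:13


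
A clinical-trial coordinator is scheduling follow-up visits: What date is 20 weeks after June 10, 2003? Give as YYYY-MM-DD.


Start: 2003-06-10
Weeks to add: 20
Convert to days: 20 x 7 = 140 days
Add 140 days to 2003-06-10
Result: 2003-10-28

2003-10-28


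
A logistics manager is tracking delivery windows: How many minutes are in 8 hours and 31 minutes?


Hours: 8
Minutes: 31
Convert hours to minutes: 8 x 60 = 480
Add remaining minutes: 480 + 31 = 511

511


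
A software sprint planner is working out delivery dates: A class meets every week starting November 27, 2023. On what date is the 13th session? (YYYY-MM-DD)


First occurrence: 2023-11-27 (occurrence 1)
Each occurrence is 7 days after the previous.
Occurrence 13 is 12 weeks after the first.
12 weeks = 84 days
2023-11-27 + 84 days = 2024-02-19

2024-02-19


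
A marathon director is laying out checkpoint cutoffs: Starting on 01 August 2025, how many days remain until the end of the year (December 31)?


Start: August 01, 2025
End: December 31, 2025
Days left in August: 30
September: 30
October: 31
November: 30
December: 31
Sum of remaining months: 122
Total: 30 + 122 = 152

152


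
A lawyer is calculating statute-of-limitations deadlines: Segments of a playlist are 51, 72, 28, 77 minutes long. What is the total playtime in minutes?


Durations: 51, 72, 28, 77
Running sum: 51
+ 72 = 123
+ 28 = 151
+ 77 = 228
Total duration: 228 minutes
That is 3 hours and 48 minutes

228


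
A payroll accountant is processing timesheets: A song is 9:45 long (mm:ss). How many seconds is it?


Minutes: 9
Extra seconds: 45
Seconds per minute: 60
Minutes to seconds: 9 x 60 = 540
Total: 540 + 45 = 585

585


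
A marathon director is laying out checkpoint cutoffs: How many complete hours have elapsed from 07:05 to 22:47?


Start: 07:05
End: 22:47
Hour difference: 22 - 7 = 15 hours
Minute difference: 47 - 5 = 42 minutes
Total minutes: 942
Complete hours: 942 / 60 = 15 (remainder 42)

15


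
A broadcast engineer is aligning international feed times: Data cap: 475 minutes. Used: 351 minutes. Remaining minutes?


Total budget: 475 minutes
Time used: 351 minutes
Remaining: 475 - 351 = 124 minutes
Percent used: 73.9%
Percent remaining: 26.1%

124


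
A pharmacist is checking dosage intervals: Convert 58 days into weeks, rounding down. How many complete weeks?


Total days: 58
Days per week: 7
Division: 58 / 7 = 8 remainder 2
Complete weeks: 8
Remaining days: 2

8


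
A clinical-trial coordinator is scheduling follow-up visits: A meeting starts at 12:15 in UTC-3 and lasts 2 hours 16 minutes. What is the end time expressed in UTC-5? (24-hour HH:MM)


Start: 12:15 in UTC-3
Step 1 - add duration:
  minutes: 15 + 16 = 31
  hours: 12 + 2 + 0 = 14
  end in UTC-3: 14:31
Step 2 - convert UTC-3 -> UTC-5:
  offset difference: -5 - (-3) = -2 hours
  14 + (-2) = 12 -> mod 24 = 12
Result: 12:31 in UTC-5

12:31


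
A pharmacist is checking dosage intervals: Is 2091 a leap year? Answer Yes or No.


Year: 2091
Divisible by 4? 2091 / 4 = 522.75 -> No
Not divisible by 4, so NOT a leap year

No


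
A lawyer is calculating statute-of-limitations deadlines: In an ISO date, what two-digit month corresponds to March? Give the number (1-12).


Calendar month order:
2. February
3. March <--
4. April
March is month number 3

3


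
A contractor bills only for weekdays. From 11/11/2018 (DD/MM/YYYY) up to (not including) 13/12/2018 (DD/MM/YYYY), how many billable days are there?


Start: 2018-11-11 (Sunday)
End (exclusive): 2018-12-13 (Thursday)
Total calendar days: 32
Full weeks: 32 // 7 = 4 -> 20 weekdays
Remaining 4 days starting on Sunday:
  Sun(-), Mon(w), Tue(w), Wed(w) -> 3 weekdays
Total business days: 20 + 3 = 23

23


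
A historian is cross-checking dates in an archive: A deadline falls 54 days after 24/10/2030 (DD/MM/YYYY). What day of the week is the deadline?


Start: 2030-10-24 (Thursday)
Step 1 - find target date: add 54 days
  2030-10-24 + 54 days = 2030-12-17
Step 2 - day of week:
  54 mod 7 = 5
  Thursday + 5 days -> Tuesday
Result: Tuesday (2030-12-17)

Tuesday


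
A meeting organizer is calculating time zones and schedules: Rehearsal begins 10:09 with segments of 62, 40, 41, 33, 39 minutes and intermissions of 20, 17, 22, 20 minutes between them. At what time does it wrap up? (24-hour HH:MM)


Start: 10:09 = 609 min from midnight
  after task 1 (62 min): 11:11
  after break (20 min): 11:31
  after task 2 (40 min): 12:11
  after break (17 min): 12:28
  after task 3 (41 min): 13:09
  after break (22 min): 13:31
  after task 4 (33 min): 14:04
  after break (20 min): 14:24
  after task 5 (39 min): 15:03
Total elapsed: 294 minutes
End time: 15:03

15:03


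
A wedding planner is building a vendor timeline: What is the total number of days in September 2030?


Month: September
Year: 2030
September is a 30-day month
Total: 30 days

30


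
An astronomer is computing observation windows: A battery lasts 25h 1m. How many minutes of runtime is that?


Hours: 25
Extra minutes: 1
Minutes per hour: 60
Hours to minutes: 25 x 60 = 1500
Total: 1500 + 1 = 1501

1501


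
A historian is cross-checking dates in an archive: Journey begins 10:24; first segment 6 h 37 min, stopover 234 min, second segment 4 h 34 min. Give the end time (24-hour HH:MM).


Depart: 10:24
Leg 1: +397 min -> 17:01
Layover: +234 min -> 20:55
Leg 2: +274 min -> 01:29
Total travel: 905 minutes = 15h 5m
Arrival: 01:29

01:29


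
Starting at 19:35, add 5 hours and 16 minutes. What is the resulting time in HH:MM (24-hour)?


Start time: 19:35
Adding: 5 hours 16 minutes
Minutes: 35 + 16 = 51
Hours: 19 + 5 + 0 = 24
Hour wraparound: 24 mod 24 = 0
Result: 00:51

00:51


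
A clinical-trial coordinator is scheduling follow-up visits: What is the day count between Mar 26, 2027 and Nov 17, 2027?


Start date: 2027-03-26
End date: 2027-11-17
Mar 2027: +6 days
Apr 2027: +30 days
May 2027: +31 days
... (6 more months)
Total: 236 days

236


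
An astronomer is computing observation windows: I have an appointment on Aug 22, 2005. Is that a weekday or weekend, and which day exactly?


Date: 2005-08-22
January 1, 2005 is a Saturday
Day of year: 234
Offset from Jan 1: 233 days
233 mod 7 = 2
Result: Monday

Monday


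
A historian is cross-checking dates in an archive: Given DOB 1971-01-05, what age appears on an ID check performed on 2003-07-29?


Birth: 1971-01-05
Reference: 2003-07-29
Year difference: 2003 - 1971 = 32
Has birthday (01-05) occurred by 07-29? Yes
Age in full years: 32

32


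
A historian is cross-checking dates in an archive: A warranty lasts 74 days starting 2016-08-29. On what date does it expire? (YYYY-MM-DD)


Start: 2016-08-29
Adding 74 days
Days remaining in August: 2
After August: 72 days still to add
September 2016: 30 days, 42 remaining
October 2016: 31 days, 11 remaining
November 2016 has 30 days, need 11
Result: 2016-11-11

2016-11-11


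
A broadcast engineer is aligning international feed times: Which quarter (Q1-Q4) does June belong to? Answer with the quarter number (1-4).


Month: June (month 6)
Q1: January-March (months 1-3)
Q2: April-June (months 4-6)
Q3: July-September (months 7-9)
Q4: October-December (months 10-12)
Month 6 falls in Q2

2


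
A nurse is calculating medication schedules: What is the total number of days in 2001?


Year: 2001
Check leap year rules:
Divisible by 4? No
2001 is not a leap year
Days: 365

365


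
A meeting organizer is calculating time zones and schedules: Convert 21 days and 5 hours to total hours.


Days: 21
Extra hours: 5
Hours per day: 24
Days to hours: 21 x 24 = 504
Total: 504 + 5 = 509

509


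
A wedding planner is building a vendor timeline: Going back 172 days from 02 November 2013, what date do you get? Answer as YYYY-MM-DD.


Start: 2013-11-02
Subtracting 172 days
Days already passed in November: 2
After going back through November: 170 more days to subtract
October 2013: 31 days, 139 remaining
September 2013: 30 days, 109 remaining
August 2013: 31 days, 78 remaining
July 2013: 31 days, 47 remaining
Result: 2013-05-14

2013-05-14


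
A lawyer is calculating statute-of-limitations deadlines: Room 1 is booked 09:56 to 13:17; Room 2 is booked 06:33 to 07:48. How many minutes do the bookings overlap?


Interval A: [596, 797] minutes from midnight
Interval B: [393, 468] minutes from midnight
Overlap start = max(596, 393) = 596
Overlap end = min(797, 468) = 468
End <= start, so the intervals do not overlap: 0 minutes

0


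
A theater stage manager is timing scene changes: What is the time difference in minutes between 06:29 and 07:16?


Start time: 06:29 = 389 minutes from midnight
End time: 07:16 = 436 minutes from midnight
Difference: 436 - 389 = 47 minutes
That is 0 hours and 47 minutes

47


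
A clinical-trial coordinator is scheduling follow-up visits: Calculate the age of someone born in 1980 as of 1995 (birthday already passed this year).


Birth year: 1980
Current year: 1995
Age = current year - birth year
Age = 1995 - 1980 = 15

15


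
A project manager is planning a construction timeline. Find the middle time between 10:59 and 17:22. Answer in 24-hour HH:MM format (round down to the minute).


Start time: 10:59 = 659 minutes from midnight
End time: 17:22 = 1042 minutes from midnight
Sum: 659 + 1042 = 1701
Midpoint: 1701 / 2 = 850 minutes
Convert: 850 / 60 = 14 hours, 10 minutes
Result: 14:10

14:10


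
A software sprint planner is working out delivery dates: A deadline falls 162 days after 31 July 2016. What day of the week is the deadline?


Start: 2016-07-31 (Sunday)
Step 1 - find target date: add 162 days
  2016-07-31 + 162 days = 2017-01-09
Step 2 - day of week:
  162 mod 7 = 1
  Sunday + 1 days -> Monday
Result: Monday (2017-01-09)

Monday


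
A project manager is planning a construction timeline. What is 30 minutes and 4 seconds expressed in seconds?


Minutes: 30
Extra seconds: 4
Seconds per minute: 60
Minutes to seconds: 30 x 60 = 1800
Total: 1800 + 4 = 1804

1804


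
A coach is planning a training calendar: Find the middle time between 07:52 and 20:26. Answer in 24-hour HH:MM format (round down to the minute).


Start time: 07:52 = 472 minutes from midnight
End time: 20:26 = 1226 minutes from midnight
Sum: 472 + 1226 = 1698
Midpoint: 1698 / 2 = 849 minutes
Convert: 849 / 60 = 14 hours, 9 minutes
Result: 14:09

14:09


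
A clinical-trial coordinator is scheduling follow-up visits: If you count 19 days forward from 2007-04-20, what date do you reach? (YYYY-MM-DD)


Start: 2007-04-20
Adding 19 days
Days remaining in April: 10
After April: 9 days still to add
May 2007 has 31 days, need 9
Result: 2007-05-09

2007-05-09


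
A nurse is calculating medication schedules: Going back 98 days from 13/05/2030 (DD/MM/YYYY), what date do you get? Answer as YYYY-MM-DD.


Start: 2030-05-13
Subtracting 98 days
Days already passed in May: 13
After going back through May: 85 more days to subtract
April 2030: 30 days, 55 remaining
March 2030: 31 days, 24 remaining
February 2030 has 28 days, need 24
Result: 2030-02-04

2030-02-04


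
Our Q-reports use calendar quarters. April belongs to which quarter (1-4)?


Month: April (month 4)
Q1: January-March (months 1-3)
Q2: April-June (months 4-6)
Q3: July-September (months 7-9)
Q4: October-December (months 10-12)
Month 4 falls in Q2

2


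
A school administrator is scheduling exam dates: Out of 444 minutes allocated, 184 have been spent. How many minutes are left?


Total budget: 444 minutes
Time used: 184 minutes
Remaining: 444 - 184 = 260 minutes
Percent used: 41.4%
Percent remaining: 58.6%

260


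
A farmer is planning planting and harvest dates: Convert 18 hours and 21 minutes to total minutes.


Hours: 18
Extra minutes: 21
Minutes per hour: 60
Hours to minutes: 18 x 60 = 1080
Total: 1080 + 21 = 1101

1101


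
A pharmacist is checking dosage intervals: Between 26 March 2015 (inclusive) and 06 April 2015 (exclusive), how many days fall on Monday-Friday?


Start: 2015-03-26 (Thursday)
End (exclusive): 2015-04-06 (Monday)
Total calendar days: 11
Full weeks: 11 // 7 = 1 -> 5 weekdays
Remaining 4 days starting on Thursday:
  Thu(w), Fri(w), Sat(-), Sun(-) -> 2 weekdays
Total business days: 5 + 2 = 7

7


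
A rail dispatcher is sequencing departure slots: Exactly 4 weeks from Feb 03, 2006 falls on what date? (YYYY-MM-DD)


Start: 2006-02-03
Weeks to add: 4
Convert to days: 4 x 7 = 28 days
Add 28 days to 2006-02-03
Result: 2006-03-03

2006-03-03


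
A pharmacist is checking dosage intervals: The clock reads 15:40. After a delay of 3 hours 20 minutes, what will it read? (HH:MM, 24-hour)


Start time: 15:40
Adding: 3 hours 20 minutes
Minutes: 40 + 20 = 60
Minute overflow: 60 >= 60, so carry 1 hour, minutes = 0
Hours: 15 + 3 + 1 = 19
Result: 19:00

19:00


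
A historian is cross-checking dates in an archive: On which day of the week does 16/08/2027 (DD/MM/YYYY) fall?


Date: 2027-08-16
January 1, 2027 is a Friday
Day of year: 228
Offset from Jan 1: 227 days
227 mod 7 = 3
Result: Monday

Monday


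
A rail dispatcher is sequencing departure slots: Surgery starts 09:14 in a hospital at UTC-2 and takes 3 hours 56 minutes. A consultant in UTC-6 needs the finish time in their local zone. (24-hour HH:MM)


Start: 09:14 in UTC-2
Step 1 - add duration:
  minutes: 14 + 56 = 70 (carry 1h)
  hours: 9 + 3 + 1 = 13
  end in UTC-2: 13:10
Step 2 - convert UTC-2 -> UTC-6:
  offset difference: -6 - (-2) = -4 hours
  13 + (-4) = 9 -> mod 24 = 9
Result: 09:10 in UTC-6

09:10


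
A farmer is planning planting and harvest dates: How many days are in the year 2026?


Year: 2026
Check leap year rules:
Divisible by 4? No
2026 is not a leap year
Days: 365

365


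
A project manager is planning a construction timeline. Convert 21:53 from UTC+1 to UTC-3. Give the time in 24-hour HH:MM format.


Local time: 21:53 at UTC+1 (offset 1h)
Target zone: UTC-3 (offset -3h)
Difference: -3 - (1) = -4 hours
Calculation: 21 + (-4) = 17
Result: 17:53

17:53


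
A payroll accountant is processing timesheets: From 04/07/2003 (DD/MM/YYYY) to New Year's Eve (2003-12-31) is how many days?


Start: July 04, 2003
End: December 31, 2003
Days left in July: 27
August: 31
September: 30
October: 31
November: 30
... plus remaining months
Sum of remaining months: 153
Total: 27 + 153 = 180

180


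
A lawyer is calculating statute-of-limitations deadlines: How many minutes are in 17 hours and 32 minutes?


Hours: 17
Minutes: 32
Convert hours to minutes: 17 x 60 = 1020
Add remaining minutes: 1020 + 32 = 1052

1052


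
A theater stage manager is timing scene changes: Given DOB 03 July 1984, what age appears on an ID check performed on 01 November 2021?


Birth: 1984-07-03
Reference: 2021-11-01
Year difference: 2021 - 1984 = 37
Has birthday (07-03) occurred by 11-01? Yes
Age in full years: 37

37


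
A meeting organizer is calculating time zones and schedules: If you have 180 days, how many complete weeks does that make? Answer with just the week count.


Total days: 180
Days per week: 7
Division: 180 / 7 = 25 remainder 5
Complete weeks: 25
Remaining days: 5

25


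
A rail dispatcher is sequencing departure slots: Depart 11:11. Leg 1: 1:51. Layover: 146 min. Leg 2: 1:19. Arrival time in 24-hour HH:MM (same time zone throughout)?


Depart: 11:11
Leg 1: +111 min -> 13:02
Layover: +146 min -> 15:28
Leg 2: +79 min -> 16:47
Total travel: 336 minutes = 5h 36m
Arrival: 16:47

16:47


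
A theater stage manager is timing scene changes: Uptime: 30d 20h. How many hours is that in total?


Days: 30
Extra hours: 20
Hours per day: 24
Days to hours: 30 x 24 = 720
Total: 720 + 20 = 740

740


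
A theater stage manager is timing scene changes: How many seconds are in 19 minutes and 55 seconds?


Minutes: 19
Seconds: 55
Convert minutes to seconds: 19 x 60 = 1140
Add remaining seconds: 1140 + 55 = 1195

1195


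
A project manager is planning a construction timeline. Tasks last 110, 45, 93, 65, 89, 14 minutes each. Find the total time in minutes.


Durations: 110, 45, 93, 65, 89, 14
Running sum: 110
+ 45 = 155
+ 93 = 248
+ 65 = 313
+ 89 = 402
+ 14 = 416
Total duration: 416 minutes
That is 6 hours and 56 minutes

416


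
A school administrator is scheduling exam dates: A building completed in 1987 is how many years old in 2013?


Birth year: 1987
Current year: 2013
Age = current year - birth year
Age = 2013 - 1987 = 26

26


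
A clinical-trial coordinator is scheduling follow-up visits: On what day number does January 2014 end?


Month: January
Year: 2014
January is a 31-day month
Total: 31 days

31


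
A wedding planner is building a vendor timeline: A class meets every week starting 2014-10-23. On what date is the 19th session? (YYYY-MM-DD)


First occurrence: 2014-10-23 (occurrence 1)
Each occurrence is 7 days after the previous.
Occurrence 19 is 18 weeks after the first.
18 weeks = 126 days
2014-10-23 + 126 days = 2015-02-26

2015-02-26


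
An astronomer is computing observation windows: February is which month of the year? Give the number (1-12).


Calendar month order:
1. January
2. February <--
3. March
February is month number 2

2


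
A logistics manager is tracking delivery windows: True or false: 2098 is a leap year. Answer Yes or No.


Year: 2098
Divisible by 4? 2098 / 4 = 524.5 -> No
Not divisible by 4, so NOT a leap year

No


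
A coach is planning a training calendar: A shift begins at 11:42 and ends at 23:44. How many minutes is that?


Start time: 11:42 = 702 minutes from midnight
End time: 23:44 = 1424 minutes from midnight
Difference: 1424 - 702 = 722 minutes
That is 12 hours and 2 minutes

722


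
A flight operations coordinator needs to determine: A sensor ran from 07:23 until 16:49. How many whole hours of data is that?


Start: 07:23
End: 16:49
Hour difference: 16 - 7 = 9 hours
Minute difference: 49 - 23 = 26 minutes
Total minutes: 566
Complete hours: 566 / 60 = 9 (remainder 26)

9


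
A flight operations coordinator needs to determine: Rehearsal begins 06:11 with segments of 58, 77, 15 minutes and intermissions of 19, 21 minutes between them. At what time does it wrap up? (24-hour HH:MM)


Start: 06:11 = 371 min from midnight
  after task 1 (58 min): 07:09
  after break (19 min): 07:28
  after task 2 (77 min): 08:45
  after break (21 min): 09:06
  after task 3 (15 min): 09:21
Total elapsed: 190 minutes
End time: 09:21

09:21


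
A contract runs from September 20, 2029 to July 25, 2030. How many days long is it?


Start date: 2029-09-20
End date: 2030-07-25
Sep 2029: +11 days
Oct 2029: +31 days
Nov 2029: +30 days
... (8 more months)
Total: 308 days

308


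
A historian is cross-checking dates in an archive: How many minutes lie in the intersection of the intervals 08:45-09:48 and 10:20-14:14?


Interval A: [525, 588] minutes from midnight
Interval B: [620, 854] minutes from midnight
Overlap start = max(525, 620) = 620
Overlap end = min(588, 854) = 588
End <= start, so the intervals do not overlap: 0 minutes

0


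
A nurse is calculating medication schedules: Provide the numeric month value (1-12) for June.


Calendar month order:
5. May
6. June <--
7. July
June is month number 6

6


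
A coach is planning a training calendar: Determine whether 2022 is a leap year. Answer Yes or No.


Year: 2022
Divisible by 4? 2022 / 4 = 505.5 -> No
Not divisible by 4, so NOT a leap year

No


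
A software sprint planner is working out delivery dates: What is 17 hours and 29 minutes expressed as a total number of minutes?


Hours: 17
Minutes: 29
Convert hours to minutes: 17 x 60 = 1020
Add remaining minutes: 1020 + 29 = 1049

1049


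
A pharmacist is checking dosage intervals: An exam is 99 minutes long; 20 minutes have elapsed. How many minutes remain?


Total budget: 99 minutes
Time used: 20 minutes
Remaining: 99 - 20 = 79 minutes
Percent used: 20.2%
Percent remaining: 79.8%

79


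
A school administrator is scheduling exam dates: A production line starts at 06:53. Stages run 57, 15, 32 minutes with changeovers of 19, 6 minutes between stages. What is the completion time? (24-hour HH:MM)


Start: 06:53 = 413 min from midnight
  after task 1 (57 min): 07:50
  after break (19 min): 08:09
  after task 2 (15 min): 08:24
  after break (6 min): 08:30
  after task 3 (32 min): 09:02
Total elapsed: 129 minutes
End time: 09:02

09:02


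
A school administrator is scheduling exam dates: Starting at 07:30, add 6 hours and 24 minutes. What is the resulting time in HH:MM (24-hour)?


Start time: 07:30
Adding: 6 hours 24 minutes
Minutes: 30 + 24 = 54
Hours: 7 + 6 + 0 = 13
Result: 13:54

13:54


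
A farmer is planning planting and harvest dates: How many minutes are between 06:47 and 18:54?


Start time: 06:47 = 407 minutes from midnight
End time: 18:54 = 1134 minutes from midnight
Difference: 1134 - 407 = 727 minutes
That is 12 hours and 7 minutes

727


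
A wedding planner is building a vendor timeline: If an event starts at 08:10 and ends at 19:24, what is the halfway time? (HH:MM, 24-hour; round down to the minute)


Start time: 08:10 = 490 minutes from midnight
End time: 19:24 = 1164 minutes from midnight
Sum: 490 + 1164 = 1654
Midpoint: 1654 / 2 = 827 minutes
Convert: 827 / 60 = 13 hours, 47 minutes
Result: 13:47

13:47


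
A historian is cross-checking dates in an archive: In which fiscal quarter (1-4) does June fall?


Month: June (month 6)
Q1: January-March (months 1-3)
Q2: April-June (months 4-6)
Q3: July-September (months 7-9)
Q4: October-December (months 10-12)
Month 6 falls in Q2

2


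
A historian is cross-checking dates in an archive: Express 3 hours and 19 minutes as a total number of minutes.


Hours: 3
Extra minutes: 19
Minutes per hour: 60
Hours to minutes: 3 x 60 = 180
Total: 180 + 19 = 199

199


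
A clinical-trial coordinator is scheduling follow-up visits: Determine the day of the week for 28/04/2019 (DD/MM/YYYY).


Date: 2019-04-28
January 1, 2019 is a Tuesday
Day of year: 118
Offset from Jan 1: 117 days
117 mod 7 = 5
Result: Sunday

Sunday


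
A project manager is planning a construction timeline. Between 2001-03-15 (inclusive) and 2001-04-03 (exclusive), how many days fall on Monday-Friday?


Start: 2001-03-15 (Thursday)
End (exclusive): 2001-04-03 (Tuesday)
Total calendar days: 19
Full weeks: 19 // 7 = 2 -> 10 weekdays
Remaining 5 days starting on Thursday:
  Thu(w), Fri(w), Sat(-), Sun(-), Mon(w) -> 3 weekdays
Total business days: 10 + 3 = 13

13


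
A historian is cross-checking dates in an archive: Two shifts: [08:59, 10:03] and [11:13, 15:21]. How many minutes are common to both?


Interval A: [539, 603] minutes from midnight
Interval B: [673, 921] minutes from midnight
Overlap start = max(539, 673) = 673
Overlap end = min(603, 921) = 603
End <= start, so the intervals do not overlap: 0 minutes

0


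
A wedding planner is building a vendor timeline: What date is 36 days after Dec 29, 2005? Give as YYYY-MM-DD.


Start: 2005-12-29
Adding 36 days
Days remaining in December: 2
After December: 34 days still to add
January 2006: 31 days, 3 remaining
February 2006 has 28 days, need 3
Result: 2006-02-03

2006-02-03


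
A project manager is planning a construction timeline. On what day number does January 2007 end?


Month: January
Year: 2007
January is a 31-day month
Total: 31 days

31


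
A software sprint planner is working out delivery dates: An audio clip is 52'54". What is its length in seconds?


Minutes: 52
Seconds: 54
Convert minutes to seconds: 52 x 60 = 3120
Add remaining seconds: 3120 + 54 = 3174

3174


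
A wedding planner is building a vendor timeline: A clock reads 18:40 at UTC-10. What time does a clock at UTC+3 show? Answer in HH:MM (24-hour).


Local time: 18:40 at UTC-10 (offset -10h)
Target zone: UTC+3 (offset 3h)
Difference: 3 - (-10) = 13 hours
Calculation: 18 + (13) = 31
Wraparound: (31) mod 24 = 7
Result: 07:40

07:40


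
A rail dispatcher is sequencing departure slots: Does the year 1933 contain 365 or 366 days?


Year: 1933
Check leap year rules:
Divisible by 4? No
1933 is not a leap year
Days: 365

365


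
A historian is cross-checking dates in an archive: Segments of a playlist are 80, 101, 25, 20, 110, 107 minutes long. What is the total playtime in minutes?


Durations: 80, 101, 25, 20, 110, 107
Running sum: 80
+ 101 = 181
+ 25 = 206
+ 20 = 226
+ 110 = 336
+ 107 = 443
Total duration: 443 minutes
That is 7 hours and 23 minutes

443


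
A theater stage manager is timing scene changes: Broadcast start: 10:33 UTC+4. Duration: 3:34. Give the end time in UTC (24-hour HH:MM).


Start: 10:33 in UTC+4
Step 1 - add duration:
  minutes: 33 + 34 = 67 (carry 1h)
  hours: 10 + 3 + 1 = 14
  end in UTC+4: 14:07
Step 2 - convert UTC+4 -> UTC:
  offset difference: 0 - (4) = -4 hours
  14 + (-4) = 10 -> mod 24 = 10
Result: 10:07 in UTC

10:07


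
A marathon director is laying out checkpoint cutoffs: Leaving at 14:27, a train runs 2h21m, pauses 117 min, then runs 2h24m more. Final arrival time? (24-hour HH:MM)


Depart: 14:27
Leg 1: +141 min -> 16:48
Layover: +117 min -> 18:45
Leg 2: +144 min -> 21:09
Total travel: 402 minutes = 6h 42m
Arrival: 21:09

21:09


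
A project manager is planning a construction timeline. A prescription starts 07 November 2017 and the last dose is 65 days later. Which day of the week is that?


Start: 2017-11-07 (Tuesday)
Step 1 - find target date: add 65 days
  2017-11-07 + 65 days = 2018-01-11
Step 2 - day of week:
  65 mod 7 = 2
  Tuesday + 2 days -> Thursday
Result: Thursday (2018-01-11)

Thursday


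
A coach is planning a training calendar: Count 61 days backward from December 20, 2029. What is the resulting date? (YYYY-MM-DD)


Start: 2029-12-20
Subtracting 61 days
Days already passed in December: 20
After going back through December: 41 more days to subtract
November 2029: 30 days, 11 remaining
October 2029 has 31 days, need 11
Result: 2029-10-20

2029-10-20


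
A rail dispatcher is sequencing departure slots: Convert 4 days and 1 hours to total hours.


Days: 4
Extra hours: 1
Hours per day: 24
Days to hours: 4 x 24 = 96
Total: 96 + 1 = 97

97


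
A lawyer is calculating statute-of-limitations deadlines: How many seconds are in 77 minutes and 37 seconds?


Minutes: 77
Extra seconds: 37
Seconds per minute: 60
Minutes to seconds: 77 x 60 = 4620
Total: 4620 + 37 = 4657

4657


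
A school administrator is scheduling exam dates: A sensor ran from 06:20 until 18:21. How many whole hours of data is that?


Start: 06:20
End: 18:21
Hour difference: 18 - 6 = 12 hours
Minute difference: 21 - 20 = 1 minutes
Total minutes: 721
Complete hours: 721 / 60 = 12 (remainder 1)

12


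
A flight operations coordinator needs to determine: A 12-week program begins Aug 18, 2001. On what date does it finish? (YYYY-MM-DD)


Start: 2001-08-18
Weeks to add: 12
Convert to days: 12 x 7 = 84 days
Add 84 days to 2001-08-18
Result: 2001-11-10

2001-11-10


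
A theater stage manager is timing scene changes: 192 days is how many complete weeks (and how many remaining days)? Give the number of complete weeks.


Total days: 192
Days per week: 7
Division: 192 / 7 = 27 remainder 3
Complete weeks: 27
Remaining days: 3

27


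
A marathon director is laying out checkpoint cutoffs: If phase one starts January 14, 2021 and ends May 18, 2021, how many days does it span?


Start date: 2021-01-14
End date: 2021-05-18
Jan 2021: +18 days
Feb 2021: +28 days
Mar 2021: +31 days
Apr 2021: +30 days
May 2021: +17 days
Total: 124 days

124


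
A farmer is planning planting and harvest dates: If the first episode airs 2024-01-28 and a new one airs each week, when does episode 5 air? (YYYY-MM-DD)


First occurrence: 2024-01-28 (occurrence 1)
Each occurrence is 7 days after the previous.
Occurrence 5 is 4 weeks after the first.
4 weeks = 28 days
2024-01-28 + 28 days = 2024-02-25

2024-02-25


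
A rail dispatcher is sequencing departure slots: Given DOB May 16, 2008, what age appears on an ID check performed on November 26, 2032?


Birth: 2008-05-16
Reference: 2032-11-26
Year difference: 2032 - 2008 = 24
Has birthday (05-16) occurred by 11-26? Yes
Age in full years: 24

24


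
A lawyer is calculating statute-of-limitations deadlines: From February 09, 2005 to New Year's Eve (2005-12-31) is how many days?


Start: February 09, 2005
End: December 31, 2005
Days left in February: 19
March: 31
April: 30
May: 31
June: 30
... plus remaining months
Sum of remaining months: 306
Total: 19 + 306 = 325

325


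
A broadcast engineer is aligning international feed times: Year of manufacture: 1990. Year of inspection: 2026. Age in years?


Birth year: 1990
Current year: 2026
Age = current year - birth year
Age = 2026 - 1990 = 36

36


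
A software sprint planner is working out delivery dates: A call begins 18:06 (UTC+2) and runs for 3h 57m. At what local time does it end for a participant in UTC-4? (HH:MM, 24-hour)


Start: 18:06 in UTC+2
Step 1 - add duration:
  minutes: 6 + 57 = 63 (carry 1h)
  hours: 18 + 3 + 1 = 22
  end in UTC+2: 22:03
Step 2 - convert UTC+2 -> UTC-4:
  offset difference: -4 - (2) = -6 hours
  22 + (-6) = 16 -> mod 24 = 16
Result: 16:03 in UTC-4

16:03


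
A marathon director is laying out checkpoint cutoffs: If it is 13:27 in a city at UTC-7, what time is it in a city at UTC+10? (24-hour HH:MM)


Local time: 13:27 at UTC-7 (offset -7h)
Target zone: UTC+10 (offset 10h)
Difference: 10 - (-7) = 17 hours
Calculation: 13 + (17) = 30
Wraparound: (30) mod 24 = 6
Result: 06:27

06:27


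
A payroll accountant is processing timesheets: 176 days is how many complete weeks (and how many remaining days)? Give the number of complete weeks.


Total days: 176
Days per week: 7
Division: 176 / 7 = 25 remainder 1
Complete weeks: 25
Remaining days: 1

25


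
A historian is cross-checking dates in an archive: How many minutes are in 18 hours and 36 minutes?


Hours: 18
Minutes: 36
Convert hours to minutes: 18 x 60 = 1080
Add remaining minutes: 1080 + 36 = 1116

1116


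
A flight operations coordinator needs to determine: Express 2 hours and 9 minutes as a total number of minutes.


Hours: 2
Extra minutes: 9
Minutes per hour: 60
Hours to minutes: 2 x 60 = 120
Total: 120 + 9 = 129

129


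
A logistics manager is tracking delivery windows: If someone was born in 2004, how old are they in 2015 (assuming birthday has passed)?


Birth year: 2004
Current year: 2015
Age = current year - birth year
Age = 2015 - 2004 = 11

11


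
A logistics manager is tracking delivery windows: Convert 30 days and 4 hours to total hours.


Days: 30
Extra hours: 4
Hours per day: 24
Days to hours: 30 x 24 = 720
Total: 720 + 4 = 724

724


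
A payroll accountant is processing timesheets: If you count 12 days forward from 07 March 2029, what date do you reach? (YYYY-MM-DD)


Start: 2029-03-07
Adding 12 days
Days remaining in March: 24
Result: 2029-03-19

2029-03-19


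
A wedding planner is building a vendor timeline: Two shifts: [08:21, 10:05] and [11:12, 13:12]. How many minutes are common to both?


Interval A: [501, 605] minutes from midnight
Interval B: [672, 792] minutes from midnight
Overlap start = max(501, 672) = 672
Overlap end = min(605, 792) = 605
End <= start, so the intervals do not overlap: 0 minutes

0


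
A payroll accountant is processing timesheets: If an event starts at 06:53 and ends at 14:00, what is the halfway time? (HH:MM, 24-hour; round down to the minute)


Start time: 06:53 = 413 minutes from midnight
End time: 14:00 = 840 minutes from midnight
Sum: 413 + 840 = 1253
Midpoint: 1253 / 2 = 626 minutes
Convert: 626 / 60 = 10 hours, 26 minutes
Result: 10:26

10:26


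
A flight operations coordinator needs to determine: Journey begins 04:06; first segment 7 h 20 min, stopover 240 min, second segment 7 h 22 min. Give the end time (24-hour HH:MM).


Depart: 04:06
Leg 1: +440 min -> 11:26
Layover: +240 min -> 15:26
Leg 2: +442 min -> 22:48
Total travel: 1122 minutes = 18h 42m
Arrival: 22:48

22:48


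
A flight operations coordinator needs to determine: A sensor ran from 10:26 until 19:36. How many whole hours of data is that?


Start: 10:26
End: 19:36
Hour difference: 19 - 10 = 9 hours
Minute difference: 36 - 26 = 10 minutes
Total minutes: 550
Complete hours: 550 / 60 = 9 (remainder 10)

9


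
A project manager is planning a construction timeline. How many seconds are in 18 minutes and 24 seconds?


Minutes: 18
Extra seconds: 24
Seconds per minute: 60
Minutes to seconds: 18 x 60 = 1080
Total: 1080 + 24 = 1104

1104


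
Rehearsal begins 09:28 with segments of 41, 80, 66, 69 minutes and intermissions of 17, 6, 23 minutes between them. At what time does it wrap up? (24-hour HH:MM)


Start: 09:28 = 568 min from midnight
  after task 1 (41 min): 10:09
  after break (17 min): 10:26
  after task 2 (80 min): 11:46
  after break (6 min): 11:52
  after task 3 (66 min): 12:58
  after break (23 min): 13:21
  after task 4 (69 min): 14:30
Total elapsed: 302 minutes
End time: 14:30

14:30


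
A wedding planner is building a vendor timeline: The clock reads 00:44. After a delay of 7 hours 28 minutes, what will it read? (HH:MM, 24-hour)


Start time: 00:44
Adding: 7 hours 28 minutes
Minutes: 44 + 28 = 72
Minute overflow: 72 >= 60, so carry 1 hour, minutes = 12
Hours: 0 + 7 + 1 = 8
Result: 08:12

08:12


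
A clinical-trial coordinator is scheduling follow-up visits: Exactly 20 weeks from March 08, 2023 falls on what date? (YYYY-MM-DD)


Start: 2023-03-08
Weeks to add: 20
Convert to days: 20 x 7 = 140 days
Add 140 days to 2023-03-08
Result: 2023-07-26

2023-07-26


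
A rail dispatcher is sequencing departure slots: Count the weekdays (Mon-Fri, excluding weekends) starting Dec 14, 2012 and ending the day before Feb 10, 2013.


Start: 2012-12-14 (Friday)
End (exclusive): 2013-02-10 (Sunday)
Total calendar days: 58
Full weeks: 58 // 7 = 8 -> 40 weekdays
Remaining 2 days starting on Friday:
  Fri(w), Sat(-) -> 1 weekdays
Total business days: 40 + 1 = 41

41


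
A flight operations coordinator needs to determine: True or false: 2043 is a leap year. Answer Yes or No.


Year: 2043
Divisible by 4? 2043 / 4 = 510.75 -> No
Not divisible by 4, so NOT a leap year

No


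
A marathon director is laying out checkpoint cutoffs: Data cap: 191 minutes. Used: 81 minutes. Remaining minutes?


Total budget: 191 minutes
Time used: 81 minutes
Remaining: 191 - 81 = 110 minutes
Percent used: 42.4%
Percent remaining: 57.6%

110


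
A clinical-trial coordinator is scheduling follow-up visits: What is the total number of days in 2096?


Year: 2096
Check leap year rules:
Divisible by 4? Yes
Divisible by 100? No
2096 is a leap year
Days: 366

366


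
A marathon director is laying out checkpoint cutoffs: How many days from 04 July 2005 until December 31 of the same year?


Start: July 04, 2005
End: December 31, 2005
Days left in July: 27
August: 31
September: 30
October: 31
November: 30
... plus remaining months
Sum of remaining months: 153
Total: 27 + 153 = 180

180


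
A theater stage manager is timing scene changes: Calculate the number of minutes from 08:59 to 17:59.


Start time: 08:59 = 539 minutes from midnight
End time: 17:59 = 1079 minutes from midnight
Difference: 1079 - 539 = 540 minutes
That is 9 hours and 0 minutes

540


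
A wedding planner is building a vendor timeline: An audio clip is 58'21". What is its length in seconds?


Minutes: 58
Seconds: 21
Convert minutes to seconds: 58 x 60 = 3480
Add remaining seconds: 3480 + 21 = 3501

3501


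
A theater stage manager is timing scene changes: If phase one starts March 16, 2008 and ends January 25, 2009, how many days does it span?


Start date: 2008-03-16
End date: 2009-01-25
Mar 2008: +16 days
Apr 2008: +30 days
May 2008: +31 days
... (8 more months)
Total: 315 days

315


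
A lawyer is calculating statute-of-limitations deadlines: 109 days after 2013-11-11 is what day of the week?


Start: 2013-11-11 (Monday)
Step 1 - find target date: add 109 days
  2013-11-11 + 109 days = 2014-02-28
Step 2 - day of week:
  109 mod 7 = 4
  Monday + 4 days -> Friday
Result: Friday (2014-02-28)

Friday


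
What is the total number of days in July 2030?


Month: July
Year: 2030
July is a 31-day month
Total: 31 days

31


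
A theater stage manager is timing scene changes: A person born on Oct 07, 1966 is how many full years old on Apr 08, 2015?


Birth: 1966-10-07
Reference: 2015-04-08
Year difference: 2015 - 1966 = 49
Has birthday (10-07) occurred by 04-08? No
Birthday not yet reached this year -> subtract 1
Age in full years: 48

48


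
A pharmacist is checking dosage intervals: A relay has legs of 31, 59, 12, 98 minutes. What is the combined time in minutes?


Durations: 31, 59, 12, 98
Running sum: 31
+ 59 = 90
+ 12 = 102
+ 98 = 200
Total duration: 200 minutes
That is 3 hours and 20 minutes

200


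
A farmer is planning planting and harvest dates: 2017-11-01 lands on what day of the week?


Date: 2017-11-01
January 1, 2017 is a Sunday
Day of year: 305
Offset from Jan 1: 304 days
304 mod 7 = 3
Result: Wednesday

Wednesday


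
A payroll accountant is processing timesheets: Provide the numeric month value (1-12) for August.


Calendar month order:
7. July
8. August <--
9. September
August is month number 8

8


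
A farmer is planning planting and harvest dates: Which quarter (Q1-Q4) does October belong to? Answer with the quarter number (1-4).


Month: October (month 10)
Q1: January-March (months 1-3)
Q2: April-June (months 4-6)
Q3: July-September (months 7-9)
Q4: October-December (months 10-12)
Month 10 falls in Q4

4


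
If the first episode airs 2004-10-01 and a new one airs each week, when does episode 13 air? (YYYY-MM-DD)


First occurrence: 2004-10-01 (occurrence 1)
Each occurrence is 7 days after the previous.
Occurrence 13 is 12 weeks after the first.
12 weeks = 84 days
2004-10-01 + 84 days = 2004-12-24

2004-12-24


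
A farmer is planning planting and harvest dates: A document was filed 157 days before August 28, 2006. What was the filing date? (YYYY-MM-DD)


Start: 2006-08-28
Subtracting 157 days
Days already passed in August: 28
After going back through August: 129 more days to subtract
July 2006: 31 days, 98 remaining
June 2006: 30 days, 68 remaining
May 2006: 31 days, 37 remaining
April 2006: 30 days, 7 remaining
Result: 2006-03-24

2006-03-24


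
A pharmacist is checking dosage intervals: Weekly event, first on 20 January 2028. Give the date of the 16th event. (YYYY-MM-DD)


First occurrence: 2028-01-20 (occurrence 1)
Each occurrence is 7 days after the previous.
Occurrence 16 is 15 weeks after the first.
15 weeks = 105 days
2028-01-20 + 105 days = 2028-05-04

2028-05-04


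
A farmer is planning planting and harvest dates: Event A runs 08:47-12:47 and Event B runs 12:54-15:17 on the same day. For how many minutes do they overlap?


Interval A: [527, 767] minutes from midnight
Interval B: [774, 917] minutes from midnight
Overlap start = max(527, 774) = 774
Overlap end = min(767, 917) = 767
End <= start, so the intervals do not overlap: 0 minutes

0
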